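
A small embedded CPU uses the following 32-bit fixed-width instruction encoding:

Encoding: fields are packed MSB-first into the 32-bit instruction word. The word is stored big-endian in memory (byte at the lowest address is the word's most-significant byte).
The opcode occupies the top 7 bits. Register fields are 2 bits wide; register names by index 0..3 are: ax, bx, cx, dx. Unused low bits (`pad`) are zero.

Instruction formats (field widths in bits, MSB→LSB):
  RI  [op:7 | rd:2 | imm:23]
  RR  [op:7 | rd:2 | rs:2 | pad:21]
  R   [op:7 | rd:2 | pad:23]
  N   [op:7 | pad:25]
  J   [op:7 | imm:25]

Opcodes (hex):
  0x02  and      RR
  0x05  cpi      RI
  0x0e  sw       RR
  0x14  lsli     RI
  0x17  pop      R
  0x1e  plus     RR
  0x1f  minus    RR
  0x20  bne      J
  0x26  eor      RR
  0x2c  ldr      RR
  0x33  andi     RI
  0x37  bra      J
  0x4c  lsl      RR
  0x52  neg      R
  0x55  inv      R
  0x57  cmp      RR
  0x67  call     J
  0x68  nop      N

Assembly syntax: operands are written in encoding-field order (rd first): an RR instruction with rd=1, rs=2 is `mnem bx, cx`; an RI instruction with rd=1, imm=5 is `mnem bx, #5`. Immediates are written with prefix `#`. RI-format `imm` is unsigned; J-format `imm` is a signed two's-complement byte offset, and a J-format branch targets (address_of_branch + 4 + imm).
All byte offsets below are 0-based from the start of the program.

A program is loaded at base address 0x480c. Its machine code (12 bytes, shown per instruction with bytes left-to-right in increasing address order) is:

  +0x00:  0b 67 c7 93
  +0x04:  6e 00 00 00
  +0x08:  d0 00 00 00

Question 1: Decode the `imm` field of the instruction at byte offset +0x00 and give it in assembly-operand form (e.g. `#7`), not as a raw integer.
+0x00: 0b 67 c7 93 ⇒ word 0x0b67c793 (big)
  op=0x0b67c793>>25=0x5 ⇒ cpi (RI)
  rd: (w>>23)&0x3=0x2 → cx
  imm: (w>>0)&0x7fffff=0x67c793 → #6801299

#6801299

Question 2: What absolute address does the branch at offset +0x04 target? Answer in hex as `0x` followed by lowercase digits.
@+04  big-endian(6e 00 00 00) = 0x6e000000
  opcode bits[31:25]=0x37: bra/J
  imm@[24:0]=0x0 ⇒ #0
  target = base 0x480c + off 0x04 + 4 + imm 0 = 0x4814

0x4814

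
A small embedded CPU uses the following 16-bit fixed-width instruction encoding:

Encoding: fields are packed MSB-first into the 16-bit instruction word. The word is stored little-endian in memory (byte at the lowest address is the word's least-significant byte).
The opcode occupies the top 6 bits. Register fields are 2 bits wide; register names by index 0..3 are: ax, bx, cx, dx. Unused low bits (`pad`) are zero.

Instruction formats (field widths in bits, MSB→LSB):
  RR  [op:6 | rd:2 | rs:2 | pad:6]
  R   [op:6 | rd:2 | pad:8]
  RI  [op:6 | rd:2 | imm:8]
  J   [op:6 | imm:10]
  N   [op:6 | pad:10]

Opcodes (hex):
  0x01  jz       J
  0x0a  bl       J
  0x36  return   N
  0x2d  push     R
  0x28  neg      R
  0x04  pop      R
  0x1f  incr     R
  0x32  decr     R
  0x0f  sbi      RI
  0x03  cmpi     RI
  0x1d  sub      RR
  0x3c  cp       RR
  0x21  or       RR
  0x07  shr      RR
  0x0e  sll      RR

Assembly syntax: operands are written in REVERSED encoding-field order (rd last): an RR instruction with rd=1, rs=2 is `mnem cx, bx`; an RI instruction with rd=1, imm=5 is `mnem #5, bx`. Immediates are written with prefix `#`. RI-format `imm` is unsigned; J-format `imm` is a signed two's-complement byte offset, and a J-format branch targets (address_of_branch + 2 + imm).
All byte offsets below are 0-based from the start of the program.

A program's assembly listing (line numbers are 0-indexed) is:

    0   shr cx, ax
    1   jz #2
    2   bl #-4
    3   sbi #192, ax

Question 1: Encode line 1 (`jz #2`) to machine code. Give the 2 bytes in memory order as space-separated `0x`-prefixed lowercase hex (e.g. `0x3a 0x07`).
0x02 0x04

L1: jz op=0x1:6|imm=2:10 ⇒ 0x0402 ⇒ little 02 04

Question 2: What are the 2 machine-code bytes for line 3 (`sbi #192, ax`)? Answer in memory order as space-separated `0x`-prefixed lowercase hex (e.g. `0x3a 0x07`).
0xc0 0x3c

L3: sbi op=0xf:6|rd=0:2|imm=192:8 ⇒ 0x3cc0 ⇒ little c0 3c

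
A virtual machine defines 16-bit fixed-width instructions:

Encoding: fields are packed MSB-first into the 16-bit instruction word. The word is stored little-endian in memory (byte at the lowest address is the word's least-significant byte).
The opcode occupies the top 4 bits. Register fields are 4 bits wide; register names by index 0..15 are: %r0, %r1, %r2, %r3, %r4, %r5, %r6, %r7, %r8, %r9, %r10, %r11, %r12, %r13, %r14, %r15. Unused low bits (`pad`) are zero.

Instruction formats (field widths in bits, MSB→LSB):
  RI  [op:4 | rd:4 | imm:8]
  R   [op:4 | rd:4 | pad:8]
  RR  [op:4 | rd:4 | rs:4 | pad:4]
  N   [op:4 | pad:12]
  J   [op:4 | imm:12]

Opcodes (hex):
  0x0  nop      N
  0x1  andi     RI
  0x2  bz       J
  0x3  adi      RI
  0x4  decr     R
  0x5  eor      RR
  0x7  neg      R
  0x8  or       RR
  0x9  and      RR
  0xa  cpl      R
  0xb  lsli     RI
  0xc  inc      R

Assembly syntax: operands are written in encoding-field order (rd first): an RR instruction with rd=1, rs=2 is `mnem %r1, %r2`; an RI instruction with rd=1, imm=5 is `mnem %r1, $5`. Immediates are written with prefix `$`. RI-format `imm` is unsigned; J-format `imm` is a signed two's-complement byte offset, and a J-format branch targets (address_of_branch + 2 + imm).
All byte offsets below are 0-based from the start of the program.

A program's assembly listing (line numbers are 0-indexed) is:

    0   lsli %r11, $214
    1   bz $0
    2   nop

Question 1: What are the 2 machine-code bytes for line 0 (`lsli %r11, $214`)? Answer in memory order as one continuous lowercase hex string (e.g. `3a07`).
d6bb

L0: lsli op=0xb:4|rd=11:4|imm=214:8 ⇒ 0xbbd6 ⇒ little d6 bb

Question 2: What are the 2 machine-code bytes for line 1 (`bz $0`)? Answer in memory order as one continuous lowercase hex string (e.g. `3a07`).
line 1 (bz): pack op=0x2:4|imm=0:12 = 0x2000; little→ 00 20

0020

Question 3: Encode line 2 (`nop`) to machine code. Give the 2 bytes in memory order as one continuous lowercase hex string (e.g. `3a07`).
0000

2. nop fields op=0x0:4|pad=0:12 → word 0000h → 00 00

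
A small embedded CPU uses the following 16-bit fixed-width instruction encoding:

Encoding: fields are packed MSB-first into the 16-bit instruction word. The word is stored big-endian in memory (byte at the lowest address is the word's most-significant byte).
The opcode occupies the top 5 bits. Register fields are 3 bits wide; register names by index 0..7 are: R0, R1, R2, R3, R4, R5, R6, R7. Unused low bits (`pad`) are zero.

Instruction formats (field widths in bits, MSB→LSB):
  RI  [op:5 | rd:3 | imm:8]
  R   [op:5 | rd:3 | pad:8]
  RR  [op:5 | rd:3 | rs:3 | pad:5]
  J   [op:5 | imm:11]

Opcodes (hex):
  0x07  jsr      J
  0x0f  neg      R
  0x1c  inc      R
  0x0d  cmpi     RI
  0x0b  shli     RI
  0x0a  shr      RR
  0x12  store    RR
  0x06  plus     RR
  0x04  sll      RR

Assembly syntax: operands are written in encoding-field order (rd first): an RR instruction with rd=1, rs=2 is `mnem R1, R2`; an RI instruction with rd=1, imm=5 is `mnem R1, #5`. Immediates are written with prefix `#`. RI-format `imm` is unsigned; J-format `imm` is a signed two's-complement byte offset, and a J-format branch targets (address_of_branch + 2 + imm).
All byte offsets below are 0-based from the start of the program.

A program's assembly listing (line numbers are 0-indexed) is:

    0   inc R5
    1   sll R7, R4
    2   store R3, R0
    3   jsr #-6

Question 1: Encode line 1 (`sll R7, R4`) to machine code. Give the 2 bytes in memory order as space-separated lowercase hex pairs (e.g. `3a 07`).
L1: sll op=0x4:5|rd=7:3|rs=4:3|pad=0:5 ⇒ 0x2780 ⇒ big 27 80

27 80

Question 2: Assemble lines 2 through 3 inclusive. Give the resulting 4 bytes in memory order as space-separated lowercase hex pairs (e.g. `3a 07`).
2. store fields op=0x12:5|rd=3:3|rs=0:3|pad=0:5 → word 9300h → 93 00
3. jsr fields op=0x7:5|imm=-6:11 → word 3ffah → 3f fa

93 00 3f fa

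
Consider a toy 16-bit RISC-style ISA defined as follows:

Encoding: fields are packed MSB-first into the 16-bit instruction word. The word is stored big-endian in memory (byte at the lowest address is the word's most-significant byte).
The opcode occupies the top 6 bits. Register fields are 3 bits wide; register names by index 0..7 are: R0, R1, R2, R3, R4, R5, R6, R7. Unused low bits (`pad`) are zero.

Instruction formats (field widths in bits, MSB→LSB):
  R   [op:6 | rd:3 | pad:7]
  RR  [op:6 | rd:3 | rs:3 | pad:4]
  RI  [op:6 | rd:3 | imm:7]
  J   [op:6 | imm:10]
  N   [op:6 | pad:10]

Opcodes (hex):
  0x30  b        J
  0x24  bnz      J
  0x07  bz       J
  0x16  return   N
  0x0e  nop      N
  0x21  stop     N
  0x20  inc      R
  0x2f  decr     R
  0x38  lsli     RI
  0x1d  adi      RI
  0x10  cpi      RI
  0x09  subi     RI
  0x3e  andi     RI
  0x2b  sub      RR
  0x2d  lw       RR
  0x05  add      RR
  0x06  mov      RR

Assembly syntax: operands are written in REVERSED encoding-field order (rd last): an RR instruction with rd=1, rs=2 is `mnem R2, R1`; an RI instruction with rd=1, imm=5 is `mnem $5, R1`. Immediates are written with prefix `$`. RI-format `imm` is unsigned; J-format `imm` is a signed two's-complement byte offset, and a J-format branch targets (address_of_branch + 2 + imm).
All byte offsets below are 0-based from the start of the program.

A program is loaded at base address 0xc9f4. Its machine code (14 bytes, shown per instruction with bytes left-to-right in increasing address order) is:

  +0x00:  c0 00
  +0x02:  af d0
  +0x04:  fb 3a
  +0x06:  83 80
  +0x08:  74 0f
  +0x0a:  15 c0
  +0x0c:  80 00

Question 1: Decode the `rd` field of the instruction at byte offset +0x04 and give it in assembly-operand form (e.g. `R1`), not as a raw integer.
[04] fb 3a → 0xfb3a
  op=0xfb3a>>10=0x3e ⇒ andi (RI)
  rd@[9:7]=0x6 ⇒ R6
  imm@[6:0]=0x3a ⇒ $58

R6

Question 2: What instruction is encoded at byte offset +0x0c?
inc R0

[0c] 80 00 → 0x8000
  opcode bits[15:10]=0x20: inc/R
  [9:7] rd=0 = R0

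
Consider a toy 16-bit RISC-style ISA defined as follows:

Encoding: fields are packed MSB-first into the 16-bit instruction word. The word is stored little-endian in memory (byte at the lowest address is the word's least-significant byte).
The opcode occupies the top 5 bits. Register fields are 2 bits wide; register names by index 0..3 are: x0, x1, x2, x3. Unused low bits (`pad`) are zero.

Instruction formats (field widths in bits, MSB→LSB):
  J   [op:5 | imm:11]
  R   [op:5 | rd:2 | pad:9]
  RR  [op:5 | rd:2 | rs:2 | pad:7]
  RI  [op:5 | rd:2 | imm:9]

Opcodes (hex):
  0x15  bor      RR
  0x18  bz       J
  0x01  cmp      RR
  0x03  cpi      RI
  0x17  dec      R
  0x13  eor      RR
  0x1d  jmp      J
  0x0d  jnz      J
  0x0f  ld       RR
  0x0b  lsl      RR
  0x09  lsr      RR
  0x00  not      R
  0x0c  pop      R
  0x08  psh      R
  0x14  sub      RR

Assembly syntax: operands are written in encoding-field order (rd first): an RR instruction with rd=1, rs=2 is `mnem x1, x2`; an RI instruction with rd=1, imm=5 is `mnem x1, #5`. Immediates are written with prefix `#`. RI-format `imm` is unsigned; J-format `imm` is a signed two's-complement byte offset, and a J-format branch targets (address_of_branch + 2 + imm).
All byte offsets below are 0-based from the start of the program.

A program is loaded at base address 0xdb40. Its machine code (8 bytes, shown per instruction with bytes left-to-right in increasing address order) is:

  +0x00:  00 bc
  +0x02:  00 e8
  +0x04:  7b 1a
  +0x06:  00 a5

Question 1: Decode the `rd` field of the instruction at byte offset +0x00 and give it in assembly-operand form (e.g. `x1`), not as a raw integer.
@+00  little-endian(00 bc) = 0xbc00
  op=0xbc00>>11=0x17 ⇒ dec (R)
  [10:9] rd=2 = x2

x2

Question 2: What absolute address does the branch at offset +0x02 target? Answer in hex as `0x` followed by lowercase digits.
0xdb44

@+02  little-endian(00 e8) = 0xe800
  top 5b → 0x1d → jmp [J]
  imm: (w>>0)&0x7ff=0x0 → #0
  target = base 0xdb40 + off 0x02 + 2 + imm 0 = 0xdb44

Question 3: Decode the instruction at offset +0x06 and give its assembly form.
sub x2, x2

+0x06: 00 a5 ⇒ word 0xa500 (little)
  top 5b → 0x14 → sub [RR]
  rd: (w>>9)&0x3=0x2 → x2
  rs: (w>>7)&0x3=0x2 → x2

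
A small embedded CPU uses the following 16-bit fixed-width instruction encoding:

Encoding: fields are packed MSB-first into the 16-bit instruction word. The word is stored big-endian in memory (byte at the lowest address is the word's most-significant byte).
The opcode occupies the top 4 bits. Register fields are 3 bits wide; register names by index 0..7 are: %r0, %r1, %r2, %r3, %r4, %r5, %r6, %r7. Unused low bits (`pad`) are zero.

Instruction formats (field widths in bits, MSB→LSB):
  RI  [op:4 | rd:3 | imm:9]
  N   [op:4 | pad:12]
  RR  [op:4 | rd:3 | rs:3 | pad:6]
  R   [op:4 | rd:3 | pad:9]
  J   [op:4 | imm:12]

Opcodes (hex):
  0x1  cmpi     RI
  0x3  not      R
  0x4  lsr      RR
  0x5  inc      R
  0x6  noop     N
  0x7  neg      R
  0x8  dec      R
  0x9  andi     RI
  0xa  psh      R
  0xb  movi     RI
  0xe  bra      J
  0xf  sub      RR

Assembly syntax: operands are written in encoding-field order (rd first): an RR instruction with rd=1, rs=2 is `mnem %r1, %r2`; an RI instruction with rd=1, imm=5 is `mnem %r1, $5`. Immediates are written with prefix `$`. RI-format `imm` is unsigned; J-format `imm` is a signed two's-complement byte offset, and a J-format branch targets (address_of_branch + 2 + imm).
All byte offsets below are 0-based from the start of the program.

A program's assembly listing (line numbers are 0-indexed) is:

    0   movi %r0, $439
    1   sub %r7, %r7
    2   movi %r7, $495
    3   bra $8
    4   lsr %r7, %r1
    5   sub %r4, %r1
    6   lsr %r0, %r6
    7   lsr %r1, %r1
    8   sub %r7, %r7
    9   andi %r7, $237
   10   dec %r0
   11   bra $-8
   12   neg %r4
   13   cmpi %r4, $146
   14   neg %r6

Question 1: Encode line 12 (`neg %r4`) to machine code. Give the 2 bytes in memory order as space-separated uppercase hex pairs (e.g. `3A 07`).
78 00

line 12 (neg): pack op=0x7:4|rd=4:3|pad=0:9 = 0x7800; big→ 78 00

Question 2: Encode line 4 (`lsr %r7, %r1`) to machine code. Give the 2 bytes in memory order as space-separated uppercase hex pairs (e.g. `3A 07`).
4E 40

L4: lsr op=0x4:4|rd=7:3|rs=1:3|pad=0:6 ⇒ 0x4e40 ⇒ big 4e 40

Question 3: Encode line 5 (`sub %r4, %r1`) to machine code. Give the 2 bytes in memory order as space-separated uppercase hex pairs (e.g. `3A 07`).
F8 40

L5: sub op=0xf:4|rd=4:3|rs=1:3|pad=0:6 ⇒ 0xf840 ⇒ big f8 40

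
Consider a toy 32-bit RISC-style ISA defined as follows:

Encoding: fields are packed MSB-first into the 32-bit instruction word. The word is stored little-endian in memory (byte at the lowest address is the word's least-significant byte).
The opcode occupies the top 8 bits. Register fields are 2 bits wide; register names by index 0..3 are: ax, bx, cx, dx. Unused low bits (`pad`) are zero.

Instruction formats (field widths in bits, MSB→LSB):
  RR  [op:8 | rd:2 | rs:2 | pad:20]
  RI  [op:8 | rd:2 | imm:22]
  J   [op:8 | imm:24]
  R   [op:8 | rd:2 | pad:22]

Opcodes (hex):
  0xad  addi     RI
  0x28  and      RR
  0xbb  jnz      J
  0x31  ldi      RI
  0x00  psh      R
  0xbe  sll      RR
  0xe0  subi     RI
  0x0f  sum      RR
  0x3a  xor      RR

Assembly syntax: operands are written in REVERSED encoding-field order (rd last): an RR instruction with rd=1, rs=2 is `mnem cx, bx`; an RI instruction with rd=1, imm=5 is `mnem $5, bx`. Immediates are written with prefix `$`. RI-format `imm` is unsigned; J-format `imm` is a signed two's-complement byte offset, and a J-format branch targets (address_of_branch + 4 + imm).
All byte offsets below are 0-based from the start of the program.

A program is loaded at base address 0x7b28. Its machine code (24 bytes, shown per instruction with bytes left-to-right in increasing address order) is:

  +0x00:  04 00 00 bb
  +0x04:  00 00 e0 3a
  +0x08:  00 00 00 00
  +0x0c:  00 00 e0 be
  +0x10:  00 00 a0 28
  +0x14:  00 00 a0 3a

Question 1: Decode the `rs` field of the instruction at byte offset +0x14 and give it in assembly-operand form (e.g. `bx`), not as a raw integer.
cx

@+14  little-endian(00 00 a0 3a) = 0x3aa00000
  top 8b → 0x3a → xor [RR]
  rd@[23:22]=0x2 ⇒ cx
  rs@[21:20]=0x2 ⇒ cx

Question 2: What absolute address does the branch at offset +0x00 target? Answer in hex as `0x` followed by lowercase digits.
off 0x00: read 04 00 00 bb as little → 0xbb000004
  opcode bits[31:24]=0xbb: jnz/J
  imm: (w>>0)&0xffffff=0x4 → $4
  target = base 0x7b28 + off 0x00 + 4 + imm 4 = 0x7b30

0x7b30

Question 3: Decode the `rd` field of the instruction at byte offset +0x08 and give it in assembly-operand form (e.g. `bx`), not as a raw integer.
+0x08: 00 00 00 00 ⇒ word 0x00000000 (little)
  top 8b → 0x0 → psh [R]
  rd: (w>>22)&0x3=0x0 → ax

ax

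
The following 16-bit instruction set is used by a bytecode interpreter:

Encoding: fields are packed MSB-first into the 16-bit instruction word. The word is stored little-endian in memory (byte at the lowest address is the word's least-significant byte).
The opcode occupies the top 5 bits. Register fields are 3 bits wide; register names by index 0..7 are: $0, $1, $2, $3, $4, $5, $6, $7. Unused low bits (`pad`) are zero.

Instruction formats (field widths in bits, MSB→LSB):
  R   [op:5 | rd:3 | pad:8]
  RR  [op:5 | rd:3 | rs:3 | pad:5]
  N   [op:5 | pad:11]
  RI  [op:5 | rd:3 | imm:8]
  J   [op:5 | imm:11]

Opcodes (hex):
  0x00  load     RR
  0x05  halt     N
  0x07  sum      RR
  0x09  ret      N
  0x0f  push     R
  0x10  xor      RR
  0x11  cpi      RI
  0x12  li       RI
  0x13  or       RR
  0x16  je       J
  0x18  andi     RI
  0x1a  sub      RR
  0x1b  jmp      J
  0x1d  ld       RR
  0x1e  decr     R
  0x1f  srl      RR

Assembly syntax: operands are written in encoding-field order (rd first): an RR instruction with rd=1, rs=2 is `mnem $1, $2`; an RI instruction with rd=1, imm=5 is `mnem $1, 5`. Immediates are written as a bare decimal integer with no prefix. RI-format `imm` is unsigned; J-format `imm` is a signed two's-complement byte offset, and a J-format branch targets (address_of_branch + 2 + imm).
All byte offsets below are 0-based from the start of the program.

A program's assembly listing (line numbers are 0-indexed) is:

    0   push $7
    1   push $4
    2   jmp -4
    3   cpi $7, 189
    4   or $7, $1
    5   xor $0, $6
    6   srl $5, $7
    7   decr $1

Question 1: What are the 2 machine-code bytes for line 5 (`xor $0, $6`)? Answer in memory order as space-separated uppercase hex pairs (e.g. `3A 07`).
C0 80

line 5 (xor): pack op=0x10:5|rd=0:3|rs=6:3|pad=0:5 = 0x80c0; little→ c0 80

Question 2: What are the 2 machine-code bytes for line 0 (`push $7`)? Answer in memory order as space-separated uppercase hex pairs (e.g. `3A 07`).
L0: push op=0xf:5|rd=7:3|pad=0:8 ⇒ 0x7f00 ⇒ little 00 7f

00 7F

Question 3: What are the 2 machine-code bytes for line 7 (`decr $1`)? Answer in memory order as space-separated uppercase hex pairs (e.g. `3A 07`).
00 F1

7. decr fields op=0x1e:5|rd=1:3|pad=0:8 → word f100h → 00 f1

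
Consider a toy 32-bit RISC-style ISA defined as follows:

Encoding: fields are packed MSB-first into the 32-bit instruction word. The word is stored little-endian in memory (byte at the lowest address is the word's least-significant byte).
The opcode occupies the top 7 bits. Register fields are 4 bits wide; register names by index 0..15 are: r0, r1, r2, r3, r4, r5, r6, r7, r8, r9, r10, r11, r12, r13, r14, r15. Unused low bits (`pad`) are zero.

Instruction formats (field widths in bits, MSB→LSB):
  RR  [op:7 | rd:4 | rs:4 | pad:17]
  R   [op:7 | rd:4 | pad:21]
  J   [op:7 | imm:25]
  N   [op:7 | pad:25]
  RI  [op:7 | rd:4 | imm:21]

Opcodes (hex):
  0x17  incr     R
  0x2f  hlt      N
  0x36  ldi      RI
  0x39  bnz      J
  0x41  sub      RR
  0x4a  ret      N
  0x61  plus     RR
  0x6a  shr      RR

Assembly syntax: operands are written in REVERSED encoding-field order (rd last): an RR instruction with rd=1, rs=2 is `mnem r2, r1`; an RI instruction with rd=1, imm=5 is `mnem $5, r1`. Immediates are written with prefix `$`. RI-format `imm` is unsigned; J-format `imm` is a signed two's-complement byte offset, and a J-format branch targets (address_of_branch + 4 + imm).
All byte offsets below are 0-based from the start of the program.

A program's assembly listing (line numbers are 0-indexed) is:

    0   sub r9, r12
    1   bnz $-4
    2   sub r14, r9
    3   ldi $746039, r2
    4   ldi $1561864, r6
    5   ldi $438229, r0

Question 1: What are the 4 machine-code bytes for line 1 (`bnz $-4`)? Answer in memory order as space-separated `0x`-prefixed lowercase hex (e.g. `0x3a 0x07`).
0xfc 0xff 0xff 0x73

L1: bnz op=0x39:7|imm=-4:25 ⇒ 0x73fffffc ⇒ little fc ff ff 73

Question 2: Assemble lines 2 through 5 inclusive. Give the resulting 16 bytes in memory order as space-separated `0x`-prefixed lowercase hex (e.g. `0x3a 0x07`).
2. sub fields op=0x41:7|rd=9:4|rs=14:4|pad=0:17 → word 833c0000h → 00 00 3c 83
3. ldi fields op=0x36:7|rd=2:4|imm=746039:21 → word 6c4b6237h → 37 62 4b 6c
4. ldi fields op=0x36:7|rd=6:4|imm=1561864:21 → word 6cd7d508h → 08 d5 d7 6c
5. ldi fields op=0x36:7|rd=0:4|imm=438229:21 → word 6c06afd5h → d5 af 06 6c

0x00 0x00 0x3c 0x83 0x37 0x62 0x4b 0x6c 0x08 0xd5 0xd7 0x6c 0xd5 0xaf 0x06 0x6c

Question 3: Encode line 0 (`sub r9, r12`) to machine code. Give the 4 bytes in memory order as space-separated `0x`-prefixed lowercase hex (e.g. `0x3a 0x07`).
0x00 0x00 0x92 0x83

line 0 (sub): pack op=0x41:7|rd=12:4|rs=9:4|pad=0:17 = 0x83920000; little→ 00 00 92 83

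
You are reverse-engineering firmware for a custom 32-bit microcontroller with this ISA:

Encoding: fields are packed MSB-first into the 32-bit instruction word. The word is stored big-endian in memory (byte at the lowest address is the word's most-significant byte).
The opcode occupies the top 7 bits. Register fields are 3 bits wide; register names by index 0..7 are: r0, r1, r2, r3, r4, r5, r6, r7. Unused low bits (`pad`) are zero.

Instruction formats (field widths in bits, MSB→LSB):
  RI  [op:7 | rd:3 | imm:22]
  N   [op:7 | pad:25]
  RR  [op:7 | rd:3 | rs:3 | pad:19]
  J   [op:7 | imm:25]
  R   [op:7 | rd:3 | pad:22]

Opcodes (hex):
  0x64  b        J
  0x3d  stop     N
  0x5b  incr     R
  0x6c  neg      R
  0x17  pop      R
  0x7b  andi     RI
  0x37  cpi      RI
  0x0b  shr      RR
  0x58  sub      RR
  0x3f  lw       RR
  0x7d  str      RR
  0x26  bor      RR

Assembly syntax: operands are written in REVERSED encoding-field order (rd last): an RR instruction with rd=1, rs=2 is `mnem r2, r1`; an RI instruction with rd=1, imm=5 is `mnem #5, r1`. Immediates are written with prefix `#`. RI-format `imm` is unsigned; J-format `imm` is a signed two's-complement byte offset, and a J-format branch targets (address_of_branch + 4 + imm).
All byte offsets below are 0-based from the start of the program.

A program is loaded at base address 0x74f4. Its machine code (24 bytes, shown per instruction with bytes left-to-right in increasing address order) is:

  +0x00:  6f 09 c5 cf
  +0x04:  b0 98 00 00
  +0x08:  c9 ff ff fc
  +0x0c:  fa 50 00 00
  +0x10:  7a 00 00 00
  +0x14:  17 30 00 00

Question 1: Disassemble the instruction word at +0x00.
cpi #640463, r4

+0x00: 6f 09 c5 cf ⇒ word 0x6f09c5cf (big)
  op=0x6f09c5cf>>25=0x37 ⇒ cpi (RI)
  rd: (w>>22)&0x7=0x4 → r4
  imm: (w>>0)&0x3fffff=0x9c5cf → #640463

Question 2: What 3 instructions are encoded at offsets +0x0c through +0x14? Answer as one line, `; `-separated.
str r2, r1; stop; shr r6, r4

+0x0c: fa 50 00 00 ⇒ word 0xfa500000 (big)
  opcode bits[31:25]=0x7d: str/RR
  rd: (w>>22)&0x7=0x1 → r1
  rs: (w>>19)&0x7=0x2 → r2
+0x10: 7a 00 00 00 ⇒ word 0x7a000000 (big)
  opcode bits[31:25]=0x3d: stop/N
+0x14: 17 30 00 00 ⇒ word 0x17300000 (big)
  opcode bits[31:25]=0xb: shr/RR
  rd: (w>>22)&0x7=0x4 → r4
  rs: (w>>19)&0x7=0x6 → r6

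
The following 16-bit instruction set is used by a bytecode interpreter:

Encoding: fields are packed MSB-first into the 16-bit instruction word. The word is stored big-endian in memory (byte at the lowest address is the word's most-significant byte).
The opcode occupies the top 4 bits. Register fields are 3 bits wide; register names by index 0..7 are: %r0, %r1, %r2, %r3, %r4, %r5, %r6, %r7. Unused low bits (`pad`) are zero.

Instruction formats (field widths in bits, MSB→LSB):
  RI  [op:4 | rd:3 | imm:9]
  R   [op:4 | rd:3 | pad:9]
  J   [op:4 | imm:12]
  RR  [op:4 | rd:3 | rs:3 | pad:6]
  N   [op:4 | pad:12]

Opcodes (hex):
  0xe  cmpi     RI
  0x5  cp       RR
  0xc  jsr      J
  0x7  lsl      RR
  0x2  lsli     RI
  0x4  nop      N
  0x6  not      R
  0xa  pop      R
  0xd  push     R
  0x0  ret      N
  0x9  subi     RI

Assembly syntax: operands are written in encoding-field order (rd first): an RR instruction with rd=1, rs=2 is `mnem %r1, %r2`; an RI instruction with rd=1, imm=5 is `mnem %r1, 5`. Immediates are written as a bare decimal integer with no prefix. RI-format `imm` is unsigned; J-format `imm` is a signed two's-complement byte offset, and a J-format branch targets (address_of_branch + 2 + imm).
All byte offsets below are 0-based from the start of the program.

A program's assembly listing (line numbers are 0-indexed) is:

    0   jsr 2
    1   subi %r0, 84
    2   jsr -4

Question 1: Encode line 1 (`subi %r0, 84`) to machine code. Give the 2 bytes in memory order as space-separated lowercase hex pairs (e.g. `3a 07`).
90 54

line 1 (subi): pack op=0x9:4|rd=0:3|imm=84:9 = 0x9054; big→ 90 54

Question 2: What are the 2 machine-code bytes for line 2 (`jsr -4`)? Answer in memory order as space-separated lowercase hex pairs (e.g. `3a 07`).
2. jsr fields op=0xc:4|imm=-4:12 → word cffch → cf fc

cf fc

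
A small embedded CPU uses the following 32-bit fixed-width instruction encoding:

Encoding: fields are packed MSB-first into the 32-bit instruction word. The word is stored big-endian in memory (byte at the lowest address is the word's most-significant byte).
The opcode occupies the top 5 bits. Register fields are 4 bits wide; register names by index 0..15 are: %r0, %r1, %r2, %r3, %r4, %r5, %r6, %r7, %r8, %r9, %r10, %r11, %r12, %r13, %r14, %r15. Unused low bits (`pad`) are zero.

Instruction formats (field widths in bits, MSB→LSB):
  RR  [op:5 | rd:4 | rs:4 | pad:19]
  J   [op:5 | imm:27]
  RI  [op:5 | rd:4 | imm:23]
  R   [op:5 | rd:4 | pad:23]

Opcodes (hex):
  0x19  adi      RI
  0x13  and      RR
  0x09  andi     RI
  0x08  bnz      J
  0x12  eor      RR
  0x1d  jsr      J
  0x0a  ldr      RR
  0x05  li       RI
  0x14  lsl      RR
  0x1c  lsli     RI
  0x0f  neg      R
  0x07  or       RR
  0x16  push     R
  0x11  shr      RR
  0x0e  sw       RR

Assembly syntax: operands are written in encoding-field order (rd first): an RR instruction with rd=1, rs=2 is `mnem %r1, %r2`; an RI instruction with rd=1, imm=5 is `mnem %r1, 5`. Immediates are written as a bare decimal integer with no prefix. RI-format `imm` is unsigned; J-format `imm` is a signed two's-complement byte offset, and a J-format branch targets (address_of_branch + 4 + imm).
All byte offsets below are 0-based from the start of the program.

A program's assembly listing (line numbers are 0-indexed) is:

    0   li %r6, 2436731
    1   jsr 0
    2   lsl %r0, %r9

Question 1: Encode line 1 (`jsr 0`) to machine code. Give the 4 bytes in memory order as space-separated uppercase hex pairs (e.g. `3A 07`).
L1: jsr op=0x1d:5|imm=0:27 ⇒ 0xe8000000 ⇒ big e8 00 00 00

E8 00 00 00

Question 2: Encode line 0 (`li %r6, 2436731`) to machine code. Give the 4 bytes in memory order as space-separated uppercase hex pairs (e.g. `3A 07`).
line 0 (li): pack op=0x5:5|rd=6:4|imm=2436731:23 = 0x2b252e7b; big→ 2b 25 2e 7b

2B 25 2E 7B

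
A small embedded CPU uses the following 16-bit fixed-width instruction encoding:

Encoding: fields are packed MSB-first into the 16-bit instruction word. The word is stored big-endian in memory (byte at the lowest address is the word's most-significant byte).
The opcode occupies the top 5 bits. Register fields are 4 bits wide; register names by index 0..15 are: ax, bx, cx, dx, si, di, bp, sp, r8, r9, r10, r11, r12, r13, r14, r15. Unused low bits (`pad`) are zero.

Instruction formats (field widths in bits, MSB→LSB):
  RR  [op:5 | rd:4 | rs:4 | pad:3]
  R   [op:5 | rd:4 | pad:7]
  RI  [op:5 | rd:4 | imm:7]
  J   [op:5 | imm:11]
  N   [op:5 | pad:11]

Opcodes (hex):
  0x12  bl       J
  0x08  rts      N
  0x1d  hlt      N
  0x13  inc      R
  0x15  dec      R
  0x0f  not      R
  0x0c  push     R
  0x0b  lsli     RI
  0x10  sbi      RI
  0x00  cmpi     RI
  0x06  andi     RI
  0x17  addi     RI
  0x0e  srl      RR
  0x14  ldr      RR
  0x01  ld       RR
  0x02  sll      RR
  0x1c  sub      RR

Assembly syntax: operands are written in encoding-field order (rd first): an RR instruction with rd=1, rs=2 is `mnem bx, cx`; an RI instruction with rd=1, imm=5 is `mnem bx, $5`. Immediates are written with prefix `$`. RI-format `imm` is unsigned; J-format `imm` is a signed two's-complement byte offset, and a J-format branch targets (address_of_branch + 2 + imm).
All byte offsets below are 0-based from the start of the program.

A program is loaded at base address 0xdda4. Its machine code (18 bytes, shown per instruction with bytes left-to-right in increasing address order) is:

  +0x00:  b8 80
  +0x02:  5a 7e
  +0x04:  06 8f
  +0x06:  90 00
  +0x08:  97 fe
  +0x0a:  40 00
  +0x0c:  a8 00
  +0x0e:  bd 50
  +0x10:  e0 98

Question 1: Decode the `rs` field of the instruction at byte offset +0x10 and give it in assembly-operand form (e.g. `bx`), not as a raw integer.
dx

@+10  big-endian(e0 98) = 0xe098
  opcode bits[15:11]=0x1c: sub/RR
  [10:7] rd=1 = bx
  [6:3] rs=3 = dx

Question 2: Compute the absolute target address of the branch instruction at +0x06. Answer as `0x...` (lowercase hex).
+0x06: 90 00 ⇒ word 0x9000 (big)
  op=0x9000>>11=0x12 ⇒ bl (J)
  imm: (w>>0)&0x7ff=0x0 → $0
  target = base 0xdda4 + off 0x06 + 2 + imm 0 = 0xddac

0xddac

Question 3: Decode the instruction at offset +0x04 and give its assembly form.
cmpi r13, $15

[04] 06 8f → 0x068f
  op=0x068f>>11=0x0 ⇒ cmpi (RI)
  rd: (w>>7)&0xf=0xd → r13
  imm: (w>>0)&0x7f=0xf → $15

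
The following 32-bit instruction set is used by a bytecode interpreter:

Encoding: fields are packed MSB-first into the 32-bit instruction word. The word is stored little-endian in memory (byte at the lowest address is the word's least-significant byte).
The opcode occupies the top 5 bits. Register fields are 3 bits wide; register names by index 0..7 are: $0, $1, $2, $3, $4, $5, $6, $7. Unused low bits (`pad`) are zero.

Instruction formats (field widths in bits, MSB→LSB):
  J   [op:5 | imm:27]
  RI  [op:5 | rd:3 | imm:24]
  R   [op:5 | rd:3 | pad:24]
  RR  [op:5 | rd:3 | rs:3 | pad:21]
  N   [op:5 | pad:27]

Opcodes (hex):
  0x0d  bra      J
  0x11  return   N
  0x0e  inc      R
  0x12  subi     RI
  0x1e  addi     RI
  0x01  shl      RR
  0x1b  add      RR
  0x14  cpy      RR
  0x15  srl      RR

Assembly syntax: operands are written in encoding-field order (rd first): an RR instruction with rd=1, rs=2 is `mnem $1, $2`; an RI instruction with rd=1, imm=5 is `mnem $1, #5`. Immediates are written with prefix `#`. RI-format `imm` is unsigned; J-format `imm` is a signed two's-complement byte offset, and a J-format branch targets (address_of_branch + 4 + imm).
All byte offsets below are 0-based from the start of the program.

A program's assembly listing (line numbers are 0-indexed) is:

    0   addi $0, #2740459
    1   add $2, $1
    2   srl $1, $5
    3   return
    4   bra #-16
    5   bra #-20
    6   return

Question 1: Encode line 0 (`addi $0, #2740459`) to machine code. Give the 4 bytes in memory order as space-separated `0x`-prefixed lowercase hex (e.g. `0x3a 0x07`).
0. addi fields op=0x1e:5|rd=0:3|imm=2740459:24 → word f029d0ebh → eb d0 29 f0

0xeb 0xd0 0x29 0xf0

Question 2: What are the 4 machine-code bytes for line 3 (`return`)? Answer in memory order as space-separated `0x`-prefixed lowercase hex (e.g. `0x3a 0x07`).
L3: return op=0x11:5|pad=0:27 ⇒ 0x88000000 ⇒ little 00 00 00 88

0x00 0x00 0x00 0x88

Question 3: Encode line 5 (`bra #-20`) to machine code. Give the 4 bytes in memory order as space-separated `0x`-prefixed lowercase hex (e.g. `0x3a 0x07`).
0xec 0xff 0xff 0x6f

line 5 (bra): pack op=0xd:5|imm=-20:27 = 0x6fffffec; little→ ec ff ff 6f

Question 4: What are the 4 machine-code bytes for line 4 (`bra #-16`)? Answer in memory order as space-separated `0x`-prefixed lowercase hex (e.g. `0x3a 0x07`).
line 4 (bra): pack op=0xd:5|imm=-16:27 = 0x6ffffff0; little→ f0 ff ff 6f

0xf0 0xff 0xff 0x6f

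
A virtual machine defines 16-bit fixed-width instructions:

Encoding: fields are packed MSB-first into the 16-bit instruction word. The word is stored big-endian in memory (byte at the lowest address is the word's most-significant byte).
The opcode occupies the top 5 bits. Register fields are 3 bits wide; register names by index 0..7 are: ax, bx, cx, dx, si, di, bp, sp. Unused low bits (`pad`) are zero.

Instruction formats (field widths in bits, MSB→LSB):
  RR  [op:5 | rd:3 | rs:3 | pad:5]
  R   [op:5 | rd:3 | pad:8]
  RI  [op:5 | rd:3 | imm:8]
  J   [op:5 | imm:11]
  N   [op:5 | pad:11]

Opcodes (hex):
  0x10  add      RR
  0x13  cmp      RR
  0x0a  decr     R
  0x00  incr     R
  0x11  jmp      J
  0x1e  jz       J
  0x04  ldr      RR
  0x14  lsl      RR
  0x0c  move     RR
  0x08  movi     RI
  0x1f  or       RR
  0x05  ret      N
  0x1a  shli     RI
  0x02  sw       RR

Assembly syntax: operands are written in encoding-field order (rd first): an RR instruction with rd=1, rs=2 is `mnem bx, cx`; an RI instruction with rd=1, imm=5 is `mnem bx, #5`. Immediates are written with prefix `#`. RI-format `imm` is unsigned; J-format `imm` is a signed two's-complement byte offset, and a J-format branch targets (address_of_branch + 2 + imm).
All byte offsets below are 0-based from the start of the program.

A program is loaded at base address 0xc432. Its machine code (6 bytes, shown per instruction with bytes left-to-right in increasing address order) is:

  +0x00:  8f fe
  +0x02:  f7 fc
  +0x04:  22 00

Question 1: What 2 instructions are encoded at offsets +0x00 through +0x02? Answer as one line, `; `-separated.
@+00  big-endian(8f fe) = 0x8ffe
  op=0x8ffe>>11=0x11 ⇒ jmp (J)
  imm: (w>>0)&0x7ff=0x7fe (s11→-2) → #-2
@+02  big-endian(f7 fc) = 0xf7fc
  op=0xf7fc>>11=0x1e ⇒ jz (J)
  imm: (w>>0)&0x7ff=0x7fc (s11→-4) → #-4

jmp #-2; jz #-4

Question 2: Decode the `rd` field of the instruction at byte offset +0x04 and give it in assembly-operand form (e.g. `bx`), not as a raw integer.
+0x04: 22 00 ⇒ word 0x2200 (big)
  opcode bits[15:11]=0x4: ldr/RR
  rd@[10:8]=0x2 ⇒ cx
  rs@[7:5]=0x0 ⇒ ax

cx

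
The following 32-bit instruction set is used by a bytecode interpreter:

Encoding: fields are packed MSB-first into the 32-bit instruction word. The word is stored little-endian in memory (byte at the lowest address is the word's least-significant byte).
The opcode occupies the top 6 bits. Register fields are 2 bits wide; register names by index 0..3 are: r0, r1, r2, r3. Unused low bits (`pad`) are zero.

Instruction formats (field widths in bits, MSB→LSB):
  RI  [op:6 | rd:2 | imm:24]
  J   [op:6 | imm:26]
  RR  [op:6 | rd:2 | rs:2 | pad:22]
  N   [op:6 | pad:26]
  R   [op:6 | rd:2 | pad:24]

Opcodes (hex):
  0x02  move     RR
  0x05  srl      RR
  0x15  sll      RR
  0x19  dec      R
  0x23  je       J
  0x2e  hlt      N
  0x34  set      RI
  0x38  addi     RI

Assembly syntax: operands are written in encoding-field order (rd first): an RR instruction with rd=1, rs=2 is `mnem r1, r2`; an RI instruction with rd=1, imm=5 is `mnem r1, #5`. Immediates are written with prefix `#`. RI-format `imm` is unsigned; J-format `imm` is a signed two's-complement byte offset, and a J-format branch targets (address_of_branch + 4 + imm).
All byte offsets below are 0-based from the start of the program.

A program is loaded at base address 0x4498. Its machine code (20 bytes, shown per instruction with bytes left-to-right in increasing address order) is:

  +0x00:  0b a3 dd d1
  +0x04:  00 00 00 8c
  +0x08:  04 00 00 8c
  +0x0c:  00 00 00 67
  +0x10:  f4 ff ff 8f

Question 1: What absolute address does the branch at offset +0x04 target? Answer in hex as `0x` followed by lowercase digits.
0x44a0

+0x04: 00 00 00 8c ⇒ word 0x8c000000 (little)
  top 6b → 0x23 → je [J]
  imm: (w>>0)&0x3ffffff=0x0 → #0
  target = base 0x4498 + off 0x04 + 4 + imm 0 = 0x44a0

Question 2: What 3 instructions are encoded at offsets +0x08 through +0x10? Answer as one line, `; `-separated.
@+08  little-endian(04 00 00 8c) = 0x8c000004
  top 6b → 0x23 → je [J]
  imm@[25:0]=0x4 ⇒ #4
@+0c  little-endian(00 00 00 67) = 0x67000000
  top 6b → 0x19 → dec [R]
  rd@[25:24]=0x3 ⇒ r3
@+10  little-endian(f4 ff ff 8f) = 0x8ffffff4
  top 6b → 0x23 → je [J]
  imm@[25:0]=0x3fffff4 (s26→-12) ⇒ #-12

je #4; dec r3; je #-12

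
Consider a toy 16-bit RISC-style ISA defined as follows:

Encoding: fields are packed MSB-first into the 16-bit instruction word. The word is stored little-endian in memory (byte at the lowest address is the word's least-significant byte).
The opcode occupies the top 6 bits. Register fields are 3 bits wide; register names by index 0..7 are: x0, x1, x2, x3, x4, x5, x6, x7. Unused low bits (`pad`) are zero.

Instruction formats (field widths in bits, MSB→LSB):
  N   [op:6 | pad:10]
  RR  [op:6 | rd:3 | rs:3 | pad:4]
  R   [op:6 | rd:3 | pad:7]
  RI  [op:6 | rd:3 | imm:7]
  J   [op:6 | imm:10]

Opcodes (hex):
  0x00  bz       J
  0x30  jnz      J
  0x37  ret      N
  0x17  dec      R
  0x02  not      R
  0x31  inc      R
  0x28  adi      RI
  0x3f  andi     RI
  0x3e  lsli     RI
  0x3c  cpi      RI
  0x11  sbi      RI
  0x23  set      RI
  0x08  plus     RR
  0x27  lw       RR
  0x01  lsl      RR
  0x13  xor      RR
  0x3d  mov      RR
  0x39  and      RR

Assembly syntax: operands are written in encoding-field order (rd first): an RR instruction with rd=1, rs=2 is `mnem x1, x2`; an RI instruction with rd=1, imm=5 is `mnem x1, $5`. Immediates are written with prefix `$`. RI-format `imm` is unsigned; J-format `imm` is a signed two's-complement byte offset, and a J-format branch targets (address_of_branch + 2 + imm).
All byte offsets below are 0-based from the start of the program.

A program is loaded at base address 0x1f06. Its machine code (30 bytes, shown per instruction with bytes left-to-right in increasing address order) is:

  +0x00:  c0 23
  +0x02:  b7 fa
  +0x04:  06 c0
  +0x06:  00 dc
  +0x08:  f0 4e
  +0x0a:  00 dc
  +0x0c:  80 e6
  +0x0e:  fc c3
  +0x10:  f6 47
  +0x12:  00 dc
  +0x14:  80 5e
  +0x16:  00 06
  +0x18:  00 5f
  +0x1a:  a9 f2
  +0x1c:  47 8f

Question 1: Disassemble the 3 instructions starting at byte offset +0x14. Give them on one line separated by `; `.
@+14  little-endian(80 5e) = 0x5e80
  op=0x5e80>>10=0x17 ⇒ dec (R)
  rd: (w>>7)&0x7=0x5 → x5
@+16  little-endian(00 06) = 0x0600
  op=0x0600>>10=0x1 ⇒ lsl (RR)
  rd: (w>>7)&0x7=0x4 → x4
  rs: (w>>4)&0x7=0x0 → x0
@+18  little-endian(00 5f) = 0x5f00
  op=0x5f00>>10=0x17 ⇒ dec (R)
  rd: (w>>7)&0x7=0x6 → x6

dec x5; lsl x4, x0; dec x6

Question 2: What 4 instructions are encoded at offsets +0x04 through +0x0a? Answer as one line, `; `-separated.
off 0x04: read 06 c0 as little → 0xc006
  op=0xc006>>10=0x30 ⇒ jnz (J)
  imm@[9:0]=0x6 ⇒ $6
off 0x06: read 00 dc as little → 0xdc00
  op=0xdc00>>10=0x37 ⇒ ret (N)
off 0x08: read f0 4e as little → 0x4ef0
  op=0x4ef0>>10=0x13 ⇒ xor (RR)
  rd@[9:7]=0x5 ⇒ x5
  rs@[6:4]=0x7 ⇒ x7
off 0x0a: read 00 dc as little → 0xdc00
  op=0xdc00>>10=0x37 ⇒ ret (N)

jnz $6; ret; xor x5, x7; ret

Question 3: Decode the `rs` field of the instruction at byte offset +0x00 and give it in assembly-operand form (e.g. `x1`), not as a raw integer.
x4

+0x00: c0 23 ⇒ word 0x23c0 (little)
  op=0x23c0>>10=0x8 ⇒ plus (RR)
  rd: (w>>7)&0x7=0x7 → x7
  rs: (w>>4)&0x7=0x4 → x4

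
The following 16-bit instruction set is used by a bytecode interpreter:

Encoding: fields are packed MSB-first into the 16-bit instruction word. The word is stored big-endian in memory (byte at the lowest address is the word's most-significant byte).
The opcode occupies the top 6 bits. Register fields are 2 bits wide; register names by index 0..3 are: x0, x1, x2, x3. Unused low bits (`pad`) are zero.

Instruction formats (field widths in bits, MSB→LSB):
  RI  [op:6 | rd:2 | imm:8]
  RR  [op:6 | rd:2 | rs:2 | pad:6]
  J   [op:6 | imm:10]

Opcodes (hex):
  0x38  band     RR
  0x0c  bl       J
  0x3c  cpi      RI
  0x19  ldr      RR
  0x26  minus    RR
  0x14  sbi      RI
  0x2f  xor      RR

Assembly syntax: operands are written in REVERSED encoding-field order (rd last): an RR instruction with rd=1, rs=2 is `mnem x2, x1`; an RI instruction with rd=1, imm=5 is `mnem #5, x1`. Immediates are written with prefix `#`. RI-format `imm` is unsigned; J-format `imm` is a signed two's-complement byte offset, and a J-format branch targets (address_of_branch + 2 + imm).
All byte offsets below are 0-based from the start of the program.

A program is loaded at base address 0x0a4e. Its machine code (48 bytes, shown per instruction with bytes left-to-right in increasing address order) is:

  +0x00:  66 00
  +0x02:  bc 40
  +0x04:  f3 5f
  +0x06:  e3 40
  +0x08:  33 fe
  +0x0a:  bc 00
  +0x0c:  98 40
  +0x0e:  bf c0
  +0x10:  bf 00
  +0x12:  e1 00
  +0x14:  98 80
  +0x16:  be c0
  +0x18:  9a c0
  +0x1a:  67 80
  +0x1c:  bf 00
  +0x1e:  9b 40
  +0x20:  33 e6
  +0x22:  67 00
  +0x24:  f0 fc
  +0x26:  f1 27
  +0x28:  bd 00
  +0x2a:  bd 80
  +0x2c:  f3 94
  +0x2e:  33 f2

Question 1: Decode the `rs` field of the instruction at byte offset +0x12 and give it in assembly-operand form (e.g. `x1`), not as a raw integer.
x0

[12] e1 00 → 0xe100
  top 6b → 0x38 → band [RR]
  [9:8] rd=1 = x1
  [7:6] rs=0 = x0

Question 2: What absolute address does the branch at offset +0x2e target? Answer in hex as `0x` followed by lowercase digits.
[2e] 33 f2 → 0x33f2
  opcode bits[15:10]=0xc: bl/J
  imm@[9:0]=0x3f2 (s10→-14) ⇒ #-14
  target = base 0x0a4e + off 0x2e + 2 + imm -14 = 0x0a70

0x0a70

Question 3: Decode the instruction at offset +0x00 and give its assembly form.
ldr x0, x2

+0x00: 66 00 ⇒ word 0x6600 (big)
  opcode bits[15:10]=0x19: ldr/RR
  [9:8] rd=2 = x2
  [7:6] rs=0 = x0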